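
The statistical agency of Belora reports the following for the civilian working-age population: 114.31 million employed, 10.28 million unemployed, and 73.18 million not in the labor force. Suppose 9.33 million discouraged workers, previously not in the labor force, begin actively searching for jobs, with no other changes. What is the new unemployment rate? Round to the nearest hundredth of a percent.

Initially, labor force = 114.31 + 10.28 = 124.59 million, so u = 10.28/124.59 = 8.25%.
After the change, unemployed and labor force both rise by 9.33 → E = 114.31, U = 19.61, labor force = 133.92 million.
New unemployment rate = 19.61 / 133.92 = 14.64%.

New unemployment rate ≈ 14.64%.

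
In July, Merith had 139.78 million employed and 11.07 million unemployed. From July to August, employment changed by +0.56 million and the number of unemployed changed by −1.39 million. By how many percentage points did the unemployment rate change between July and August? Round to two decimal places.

The unemployment rate changed by −0.89 percentage points.

July: labor force = 139.78 + 11.07 = 150.85; u = 11.07/150.85 = 7.34%.
August: labor force = 140.34 + 9.68 = 150.02; u = 9.68/150.02 = 6.45%.
Change = 6.45% − 7.34% = −0.89 pp.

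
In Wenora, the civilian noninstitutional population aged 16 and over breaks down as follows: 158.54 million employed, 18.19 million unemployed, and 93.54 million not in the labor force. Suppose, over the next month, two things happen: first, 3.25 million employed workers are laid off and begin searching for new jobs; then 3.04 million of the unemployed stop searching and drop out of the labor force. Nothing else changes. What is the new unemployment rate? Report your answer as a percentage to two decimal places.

New unemployment rate ≈ 10.59%.

Initially, labor force = 158.54 + 18.19 = 176.73 million, so u = 18.19/176.73 = 10.29%.
After the first change, employed falls and unemployed rises by 3.25; labor force unchanged → E = 155.29, U = 21.44, labor force = 176.73 million.
After the second change, unemployed and labor force both fall by 3.04 → E = 155.29, U = 18.40, labor force = 173.69 million.
New unemployment rate = 18.40 / 173.69 = 10.59%.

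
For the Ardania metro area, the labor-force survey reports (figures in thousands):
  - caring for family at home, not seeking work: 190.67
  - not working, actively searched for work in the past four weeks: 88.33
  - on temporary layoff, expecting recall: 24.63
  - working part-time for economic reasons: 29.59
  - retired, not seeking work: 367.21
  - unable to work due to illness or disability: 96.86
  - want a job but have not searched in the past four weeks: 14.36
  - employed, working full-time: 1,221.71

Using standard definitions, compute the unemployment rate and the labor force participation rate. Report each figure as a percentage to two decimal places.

Unemployment rate ≈ 8.28%; labor force participation rate ≈ 67.09%.

Employed = 29.59 + 1,221.71 = 1,251.30 thousand (anyone who worked, including part-time for economic reasons, counts as employed).
Unemployed = 88.33 + 24.63 = 112.96 thousand (jobless and actively searching, or on temporary layoff).
Labor force = 1,251.30 + 112.96 = 1,364.26 thousand.
Not in labor force = 190.67 + 367.21 + 96.86 + 14.36 = 669.10 thousand (those not working and not actively searching are outside the labor force — including those who want a job but have given up searching).
Civilian working-age population = 1,364.26 + 669.10 = 2,033.36 thousand.
Unemployment rate = 112.96 / 1,364.26 = 8.28%.
Labor force participation rate = 1,364.26 / 2,033.36 = 67.09%.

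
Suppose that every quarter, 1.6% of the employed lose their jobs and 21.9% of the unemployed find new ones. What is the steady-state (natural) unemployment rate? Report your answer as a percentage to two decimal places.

Steady-state unemployment rate ≈ 6.81%.

At steady state the flows balance: s·E = f·U, so U/(E+U) = s/(s+f).
u* = 1.6 / (1.6 + 21.9) = 1.6 / 23.50 = 6.81%.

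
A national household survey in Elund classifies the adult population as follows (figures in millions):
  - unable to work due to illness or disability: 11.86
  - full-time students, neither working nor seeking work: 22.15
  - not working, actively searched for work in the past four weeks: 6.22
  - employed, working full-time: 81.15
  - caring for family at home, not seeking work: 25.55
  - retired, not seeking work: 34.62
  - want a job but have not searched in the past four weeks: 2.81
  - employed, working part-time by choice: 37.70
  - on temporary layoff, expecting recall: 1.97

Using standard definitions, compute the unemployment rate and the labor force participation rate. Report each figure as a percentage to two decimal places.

Unemployment rate ≈ 6.45%; labor force participation rate ≈ 56.71%.

Employed = 81.15 + 37.70 = 118.85 million.
Unemployed = 6.22 + 1.97 = 8.19 million (jobless and actively searching, or on temporary layoff).
Labor force = 118.85 + 8.19 = 127.04 million.
Not in labor force = 11.86 + 22.15 + 25.55 + 34.62 + 2.81 = 96.99 million (those not working and not actively searching are outside the labor force — including those who want a job but have given up searching).
Civilian working-age population = 127.04 + 96.99 = 224.03 million.
Unemployment rate = 8.19 / 127.04 = 6.45%.
Labor force participation rate = 127.04 / 224.03 = 56.71%.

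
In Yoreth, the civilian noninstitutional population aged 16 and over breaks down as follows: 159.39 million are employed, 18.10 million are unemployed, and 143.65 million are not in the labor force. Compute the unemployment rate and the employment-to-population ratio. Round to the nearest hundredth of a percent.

Unemployment rate ≈ 10.20%; employment-population ratio ≈ 49.63%.

Labor force = employed + unemployed = 159.39 + 18.10 = 177.49 million.
Working-age population = 177.49 + 143.65 = 321.14 million.
Unemployment rate = 18.10 / 177.49 = 10.20%.
Employment-population ratio = 159.39 / 321.14 = 49.63%.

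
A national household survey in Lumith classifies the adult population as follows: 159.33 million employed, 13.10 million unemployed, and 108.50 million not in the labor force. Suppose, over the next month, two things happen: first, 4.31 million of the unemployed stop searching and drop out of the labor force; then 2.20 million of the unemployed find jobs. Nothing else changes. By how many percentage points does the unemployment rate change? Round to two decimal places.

The unemployment rate changes by −3.68 percentage points.

Initially, labor force = 159.33 + 13.10 = 172.43 million, so u = 13.10/172.43 = 7.60%.
After the first change, unemployed and labor force both fall by 4.31 → E = 159.33, U = 8.79, labor force = 168.12 million.
After the second change, unemployed falls and employed rises by 2.20; labor force unchanged → E = 161.53, U = 6.59, labor force = 168.12 million.
New unemployment rate = 6.59 / 168.12 = 3.92%.
Change = 3.92% − 7.60% = −3.68 percentage points.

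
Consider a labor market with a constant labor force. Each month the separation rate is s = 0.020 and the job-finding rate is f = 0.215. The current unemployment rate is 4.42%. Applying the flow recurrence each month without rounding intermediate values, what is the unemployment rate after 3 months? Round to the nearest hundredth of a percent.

With a fixed labor force, u_{t+1} = u_t + s·(1−u_t) − f·u_t = u_t·(1−s−f) + s.
Here 1−s−f = 0.765 and s = 0.020.
u_1 = 0.044200 × 0.765 + 0.020 = 0.053813.
u_2 = 0.053813 × 0.765 + 0.020 = 0.061167.
u_3 = 0.061167 × 0.765 + 0.020 = 0.066793.

Unemployment rate after three months ≈ 6.68%.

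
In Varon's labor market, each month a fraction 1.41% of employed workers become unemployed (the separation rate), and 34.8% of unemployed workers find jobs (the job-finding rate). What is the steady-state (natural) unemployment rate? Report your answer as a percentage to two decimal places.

At steady state the flows balance: s·E = f·U, so U/(E+U) = s/(s+f).
u* = 1.41 / (1.41 + 34.8) = 1.41 / 36.21 = 3.89%.

Steady-state unemployment rate ≈ 3.89%.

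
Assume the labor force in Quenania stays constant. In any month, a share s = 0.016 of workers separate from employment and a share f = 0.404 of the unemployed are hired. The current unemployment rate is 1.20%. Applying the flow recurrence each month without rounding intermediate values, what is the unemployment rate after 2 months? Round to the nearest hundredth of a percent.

Unemployment rate after two months ≈ 2.93%.

With a fixed labor force, u_{t+1} = u_t + s·(1−u_t) − f·u_t = u_t·(1−s−f) + s.
Here 1−s−f = 0.580 and s = 0.016.
u_1 = 0.012000 × 0.580 + 0.016 = 0.022960.
u_2 = 0.022960 × 0.580 + 0.016 = 0.029317.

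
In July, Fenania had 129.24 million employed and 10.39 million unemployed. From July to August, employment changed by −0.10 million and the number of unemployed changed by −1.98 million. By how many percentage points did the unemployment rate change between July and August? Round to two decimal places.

July: labor force = 129.24 + 10.39 = 139.63; u = 10.39/139.63 = 7.44%.
August: labor force = 129.14 + 8.41 = 137.55; u = 8.41/137.55 = 6.11%.
Change = 6.11% − 7.44% = −1.33 pp.

The unemployment rate changed by −1.33 percentage points.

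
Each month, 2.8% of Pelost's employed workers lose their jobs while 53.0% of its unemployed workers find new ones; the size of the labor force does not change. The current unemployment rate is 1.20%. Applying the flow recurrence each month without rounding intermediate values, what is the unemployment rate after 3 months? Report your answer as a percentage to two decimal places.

With a fixed labor force, u_{t+1} = u_t + s·(1−u_t) − f·u_t = u_t·(1−s−f) + s.
Here 1−s−f = 0.442 and s = 0.028.
u_1 = 0.012000 × 0.442 + 0.028 = 0.033304.
u_2 = 0.033304 × 0.442 + 0.028 = 0.042720.
u_3 = 0.042720 × 0.442 + 0.028 = 0.046882.

Unemployment rate after three months ≈ 4.69%.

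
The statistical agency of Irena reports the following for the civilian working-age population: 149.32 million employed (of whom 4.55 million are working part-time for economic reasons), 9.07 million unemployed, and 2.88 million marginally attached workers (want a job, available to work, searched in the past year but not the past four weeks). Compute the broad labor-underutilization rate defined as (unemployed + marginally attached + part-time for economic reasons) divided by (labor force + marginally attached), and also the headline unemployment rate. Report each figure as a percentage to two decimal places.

Labor force = 149.32 + 9.07 = 158.39 million.
Numerator = 9.07 + 2.88 + 4.55 = 16.50 million.
Denominator = 158.39 + 2.88 = 161.27 million.
Broad rate = 16.50 / 161.27 = 10.23%.
Headline unemployment rate = 9.07 / 158.39 = 5.73%.

Broad underutilization rate ≈ 10.23%; headline unemployment rate ≈ 5.73%.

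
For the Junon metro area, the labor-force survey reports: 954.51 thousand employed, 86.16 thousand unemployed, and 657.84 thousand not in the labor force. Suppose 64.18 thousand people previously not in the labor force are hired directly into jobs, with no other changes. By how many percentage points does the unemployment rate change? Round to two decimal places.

Initially, labor force = 954.51 + 86.16 = 1,040.67 thousand, so u = 86.16/1,040.67 = 8.28%.
After the change, employed and labor force both rise by 64.18; unemployed unchanged → E = 1,018.69, U = 86.16, labor force = 1,104.85 thousand.
New unemployment rate = 86.16 / 1,104.85 = 7.80%.
Change = 7.80% − 8.28% = −0.48 percentage points.

The unemployment rate changes by −0.48 percentage points.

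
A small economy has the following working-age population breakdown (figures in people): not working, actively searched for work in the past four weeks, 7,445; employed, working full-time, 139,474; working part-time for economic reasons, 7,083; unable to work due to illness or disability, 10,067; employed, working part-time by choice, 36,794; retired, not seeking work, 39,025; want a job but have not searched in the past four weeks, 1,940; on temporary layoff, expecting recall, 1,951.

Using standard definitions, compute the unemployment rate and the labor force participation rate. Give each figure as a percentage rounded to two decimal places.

Unemployment rate ≈ 4.87%; labor force participation rate ≈ 79.07%.

Employed = 139,474 + 7,083 + 36,794 = 183,351 (anyone who worked, including part-time for economic reasons, counts as employed).
Unemployed = 7,445 + 1,951 = 9,396 (jobless and actively searching, or on temporary layoff).
Labor force = 183,351 + 9,396 = 192,747.
Not in labor force = 10,067 + 39,025 + 1,940 = 51,032 (those not working and not actively searching are outside the labor force — including those who want a job but have given up searching).
Civilian working-age population = 192,747 + 51,032 = 243,779.
Unemployment rate = 9,396 / 192,747 = 4.87%.
Labor force participation rate = 192,747 / 243,779 = 79.07%.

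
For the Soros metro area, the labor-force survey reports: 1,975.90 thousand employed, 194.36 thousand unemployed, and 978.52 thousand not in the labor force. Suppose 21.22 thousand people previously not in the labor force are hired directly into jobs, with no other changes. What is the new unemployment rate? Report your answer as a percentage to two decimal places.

New unemployment rate ≈ 8.87%.

Initially, labor force = 1,975.90 + 194.36 = 2,170.26 thousand, so u = 194.36/2,170.26 = 8.96%.
After the change, employed and labor force both rise by 21.22; unemployed unchanged → E = 1,997.12, U = 194.36, labor force = 2,191.48 thousand.
New unemployment rate = 194.36 / 2,191.48 = 8.87%.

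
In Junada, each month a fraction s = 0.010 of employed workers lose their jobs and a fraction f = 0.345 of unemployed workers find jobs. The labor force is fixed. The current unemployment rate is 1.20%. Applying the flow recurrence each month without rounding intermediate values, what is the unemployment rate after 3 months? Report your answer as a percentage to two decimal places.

Unemployment rate after three months ≈ 2.38%.

With a fixed labor force, u_{t+1} = u_t + s·(1−u_t) − f·u_t = u_t·(1−s−f) + s.
Here 1−s−f = 0.645 and s = 0.010.
u_1 = 0.012000 × 0.645 + 0.010 = 0.017740.
u_2 = 0.017740 × 0.645 + 0.010 = 0.021442.
u_3 = 0.021442 × 0.645 + 0.010 = 0.023830.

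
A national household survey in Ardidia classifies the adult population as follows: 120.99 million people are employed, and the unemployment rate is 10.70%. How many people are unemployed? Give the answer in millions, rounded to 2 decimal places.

About 14.50 million are unemployed.

Let U be the number unemployed. The labor force is E + U, and U/(E+U) = 0.1070.
So U = 0.1070 × 120.99 / (1 − 0.1070) = 12.9459 / 0.8930 ≈ 14.50 million.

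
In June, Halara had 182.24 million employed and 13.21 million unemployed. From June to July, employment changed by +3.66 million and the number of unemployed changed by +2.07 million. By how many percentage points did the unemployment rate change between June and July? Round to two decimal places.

The unemployment rate changed by +0.84 percentage points.

June: labor force = 182.24 + 13.21 = 195.45; u = 13.21/195.45 = 6.76%.
July: labor force = 185.90 + 15.28 = 201.18; u = 15.28/201.18 = 7.60%.
Change = 7.60% − 6.76% = +0.84 pp.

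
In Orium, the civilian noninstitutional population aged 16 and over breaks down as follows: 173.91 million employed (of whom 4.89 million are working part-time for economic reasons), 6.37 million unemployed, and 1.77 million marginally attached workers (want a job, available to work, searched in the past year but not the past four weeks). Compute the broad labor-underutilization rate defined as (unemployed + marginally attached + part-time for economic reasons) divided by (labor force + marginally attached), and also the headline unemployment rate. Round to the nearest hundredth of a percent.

Broad underutilization rate ≈ 7.16%; headline unemployment rate ≈ 3.53%.

Labor force = 173.91 + 6.37 = 180.28 million.
Numerator = 6.37 + 1.77 + 4.89 = 13.03 million.
Denominator = 180.28 + 1.77 = 182.05 million.
Broad rate = 13.03 / 182.05 = 7.16%.
Headline unemployment rate = 6.37 / 180.28 = 3.53%.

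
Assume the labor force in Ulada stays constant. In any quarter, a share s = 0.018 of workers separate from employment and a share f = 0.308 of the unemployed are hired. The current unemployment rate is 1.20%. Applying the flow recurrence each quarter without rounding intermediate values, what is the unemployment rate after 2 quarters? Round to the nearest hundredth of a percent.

With a fixed labor force, u_{t+1} = u_t + s·(1−u_t) − f·u_t = u_t·(1−s−f) + s.
Here 1−s−f = 0.674 and s = 0.018.
u_1 = 0.012000 × 0.674 + 0.018 = 0.026088.
u_2 = 0.026088 × 0.674 + 0.018 = 0.035583.

Unemployment rate after two quarters ≈ 3.56%.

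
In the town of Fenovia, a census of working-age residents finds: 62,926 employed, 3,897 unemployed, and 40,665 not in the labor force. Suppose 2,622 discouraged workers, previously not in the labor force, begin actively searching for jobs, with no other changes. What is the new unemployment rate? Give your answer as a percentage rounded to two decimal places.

Initially, labor force = 62,926 + 3,897 = 66,823, so u = 3,897/66,823 = 5.83%.
After the change, unemployed and labor force both rise by 2,622 → E = 62,926, U = 6,519, labor force = 69,445.
New unemployment rate = 6,519 / 69,445 = 9.39%.

New unemployment rate ≈ 9.39%.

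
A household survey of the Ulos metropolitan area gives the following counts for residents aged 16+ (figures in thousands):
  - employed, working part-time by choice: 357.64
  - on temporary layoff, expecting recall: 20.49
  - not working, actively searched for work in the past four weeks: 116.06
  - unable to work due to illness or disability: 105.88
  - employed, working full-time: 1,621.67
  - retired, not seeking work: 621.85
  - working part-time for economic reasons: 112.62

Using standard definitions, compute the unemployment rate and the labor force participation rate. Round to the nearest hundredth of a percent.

Employed = 357.64 + 1,621.67 + 112.62 = 2,091.93 thousand (anyone who worked, including part-time for economic reasons, counts as employed).
Unemployed = 20.49 + 116.06 = 136.55 thousand (jobless and actively searching, or on temporary layoff).
Labor force = 2,091.93 + 136.55 = 2,228.48 thousand.
Not in labor force = 105.88 + 621.85 = 727.73 thousand (those not working and not actively searching are outside the labor force).
Civilian working-age population = 2,228.48 + 727.73 = 2,956.21 thousand.
Unemployment rate = 136.55 / 2,228.48 = 6.13%.
Labor force participation rate = 2,228.48 / 2,956.21 = 75.38%.

Unemployment rate ≈ 6.13%; labor force participation rate ≈ 75.38%.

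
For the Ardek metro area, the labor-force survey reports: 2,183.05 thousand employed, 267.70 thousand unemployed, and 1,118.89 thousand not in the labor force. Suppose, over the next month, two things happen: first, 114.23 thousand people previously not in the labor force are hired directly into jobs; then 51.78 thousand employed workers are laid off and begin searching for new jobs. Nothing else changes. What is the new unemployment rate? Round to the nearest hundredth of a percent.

New unemployment rate ≈ 12.46%.

Initially, labor force = 2,183.05 + 267.70 = 2,450.75 thousand, so u = 267.70/2,450.75 = 10.92%.
After the first change, employed and labor force both rise by 114.23; unemployed unchanged → E = 2,297.28, U = 267.70, labor force = 2,564.98 thousand.
After the second change, employed falls and unemployed rises by 51.78; labor force unchanged → E = 2,245.50, U = 319.48, labor force = 2,564.98 thousand.
New unemployment rate = 319.48 / 2,564.98 = 12.46%.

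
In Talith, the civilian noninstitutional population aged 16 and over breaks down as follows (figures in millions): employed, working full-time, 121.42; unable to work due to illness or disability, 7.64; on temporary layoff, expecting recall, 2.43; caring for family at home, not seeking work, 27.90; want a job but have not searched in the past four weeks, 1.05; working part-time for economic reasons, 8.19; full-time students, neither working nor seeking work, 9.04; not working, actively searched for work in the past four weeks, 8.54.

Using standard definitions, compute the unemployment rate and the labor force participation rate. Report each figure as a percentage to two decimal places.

Employed = 121.42 + 8.19 = 129.61 million (anyone who worked, including part-time for economic reasons, counts as employed).
Unemployed = 2.43 + 8.54 = 10.97 million (jobless and actively searching, or on temporary layoff).
Labor force = 129.61 + 10.97 = 140.58 million.
Not in labor force = 7.64 + 27.90 + 1.05 + 9.04 = 45.63 million (those not working and not actively searching are outside the labor force — including those who want a job but have given up searching).
Civilian working-age population = 140.58 + 45.63 = 186.21 million.
Unemployment rate = 10.97 / 140.58 = 7.80%.
Labor force participation rate = 140.58 / 186.21 = 75.50%.

Unemployment rate ≈ 7.80%; labor force participation rate ≈ 75.50%.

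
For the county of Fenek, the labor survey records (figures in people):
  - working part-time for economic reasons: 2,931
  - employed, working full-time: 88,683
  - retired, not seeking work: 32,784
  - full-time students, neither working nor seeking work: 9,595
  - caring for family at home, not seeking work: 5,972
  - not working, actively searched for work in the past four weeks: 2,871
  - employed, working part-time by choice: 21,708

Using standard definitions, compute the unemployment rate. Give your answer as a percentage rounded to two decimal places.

Unemployment rate ≈ 2.47%.

Employed = 2,931 + 88,683 + 21,708 = 113,322 (anyone who worked, including part-time for economic reasons, counts as employed).
Unemployed = 2,871.
Labor force = 113,322 + 2,871 = 116,193.
Unemployment rate = 2,871 / 116,193 = 2.47%.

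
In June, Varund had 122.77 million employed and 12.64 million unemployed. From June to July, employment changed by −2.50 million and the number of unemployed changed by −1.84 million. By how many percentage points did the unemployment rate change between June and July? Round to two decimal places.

The unemployment rate changed by −1.09 percentage points.

June: labor force = 122.77 + 12.64 = 135.41; u = 12.64/135.41 = 9.33%.
July: labor force = 120.27 + 10.80 = 131.07; u = 10.80/131.07 = 8.24%.
Change = 8.24% − 9.33% = −1.09 pp.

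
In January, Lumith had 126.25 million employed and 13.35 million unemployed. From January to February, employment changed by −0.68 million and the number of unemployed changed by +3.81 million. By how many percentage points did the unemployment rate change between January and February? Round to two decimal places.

January: labor force = 126.25 + 13.35 = 139.60; u = 13.35/139.60 = 9.56%.
February: labor force = 125.57 + 17.16 = 142.73; u = 17.16/142.73 = 12.02%.
Change = 12.02% − 9.56% = +2.46 pp.

The unemployment rate changed by +2.46 percentage points.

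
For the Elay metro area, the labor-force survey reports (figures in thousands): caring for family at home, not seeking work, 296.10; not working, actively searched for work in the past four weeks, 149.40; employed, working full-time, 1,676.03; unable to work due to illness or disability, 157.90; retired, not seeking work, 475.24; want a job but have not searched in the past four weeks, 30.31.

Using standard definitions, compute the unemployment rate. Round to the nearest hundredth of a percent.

Employed = 1,676.03 thousand.
Unemployed = 149.40 thousand.
Labor force = 1,676.03 + 149.40 = 1,825.43 thousand.
Unemployment rate = 149.40 / 1,825.43 = 8.18%.

Unemployment rate ≈ 8.18%.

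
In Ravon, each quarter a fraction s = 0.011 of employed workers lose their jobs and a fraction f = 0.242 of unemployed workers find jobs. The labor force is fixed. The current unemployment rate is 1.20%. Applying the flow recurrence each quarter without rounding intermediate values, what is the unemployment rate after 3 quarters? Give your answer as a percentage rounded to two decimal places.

Unemployment rate after three quarters ≈ 3.04%.

With a fixed labor force, u_{t+1} = u_t + s·(1−u_t) − f·u_t = u_t·(1−s−f) + s.
Here 1−s−f = 0.747 and s = 0.011.
u_1 = 0.012000 × 0.747 + 0.011 = 0.019964.
u_2 = 0.019964 × 0.747 + 0.011 = 0.025913.
u_3 = 0.025913 × 0.747 + 0.011 = 0.030357.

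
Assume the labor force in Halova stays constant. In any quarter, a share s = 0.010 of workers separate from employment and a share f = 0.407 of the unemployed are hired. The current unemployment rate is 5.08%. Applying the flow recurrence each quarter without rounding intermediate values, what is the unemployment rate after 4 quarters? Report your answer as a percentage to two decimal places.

Unemployment rate after four quarters ≈ 2.71%.

With a fixed labor force, u_{t+1} = u_t + s·(1−u_t) − f·u_t = u_t·(1−s−f) + s.
Here 1−s−f = 0.583 and s = 0.010.
u_1 = 0.050800 × 0.583 + 0.010 = 0.039616.
u_2 = 0.039616 × 0.583 + 0.010 = 0.033096.
u_3 = 0.033096 × 0.583 + 0.010 = 0.029295.
u_4 = 0.029295 × 0.583 + 0.010 = 0.027079.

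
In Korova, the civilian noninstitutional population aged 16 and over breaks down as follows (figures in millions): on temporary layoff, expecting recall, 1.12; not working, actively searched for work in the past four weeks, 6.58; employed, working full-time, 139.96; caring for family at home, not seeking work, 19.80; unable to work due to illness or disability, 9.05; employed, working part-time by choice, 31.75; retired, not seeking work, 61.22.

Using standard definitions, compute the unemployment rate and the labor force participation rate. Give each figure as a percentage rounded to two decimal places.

Employed = 139.96 + 31.75 = 171.71 million.
Unemployed = 1.12 + 6.58 = 7.70 million (jobless and actively searching, or on temporary layoff).
Labor force = 171.71 + 7.70 = 179.41 million.
Not in labor force = 19.80 + 9.05 + 61.22 = 90.07 million (those not working and not actively searching are outside the labor force).
Civilian working-age population = 179.41 + 90.07 = 269.48 million.
Unemployment rate = 7.70 / 179.41 = 4.29%.
Labor force participation rate = 179.41 / 269.48 = 66.58%.

Unemployment rate ≈ 4.29%; labor force participation rate ≈ 66.58%.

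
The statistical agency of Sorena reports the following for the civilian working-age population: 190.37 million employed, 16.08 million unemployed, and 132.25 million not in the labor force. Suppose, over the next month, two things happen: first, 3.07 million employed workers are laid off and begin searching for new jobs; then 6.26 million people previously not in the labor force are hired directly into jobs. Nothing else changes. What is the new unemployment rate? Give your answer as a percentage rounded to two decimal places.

New unemployment rate ≈ 9.00%.

Initially, labor force = 190.37 + 16.08 = 206.45 million, so u = 16.08/206.45 = 7.79%.
After the first change, employed falls and unemployed rises by 3.07; labor force unchanged → E = 187.30, U = 19.15, labor force = 206.45 million.
After the second change, employed and labor force both rise by 6.26; unemployed unchanged → E = 193.56, U = 19.15, labor force = 212.71 million.
New unemployment rate = 19.15 / 212.71 = 9.00%.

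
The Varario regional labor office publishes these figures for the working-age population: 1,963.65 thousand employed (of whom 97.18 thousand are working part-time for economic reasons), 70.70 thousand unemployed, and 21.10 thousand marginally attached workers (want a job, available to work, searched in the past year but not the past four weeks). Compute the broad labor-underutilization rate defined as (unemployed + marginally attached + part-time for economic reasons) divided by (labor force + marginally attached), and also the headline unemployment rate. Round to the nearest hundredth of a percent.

Broad underutilization rate ≈ 9.19%; headline unemployment rate ≈ 3.48%.

Labor force = 1,963.65 + 70.70 = 2,034.35 thousand.
Numerator = 70.70 + 21.10 + 97.18 = 188.98 thousand.
Denominator = 2,034.35 + 21.10 = 2,055.45 thousand.
Broad rate = 188.98 / 2,055.45 = 9.19%.
Headline unemployment rate = 70.70 / 2,034.35 = 3.48%.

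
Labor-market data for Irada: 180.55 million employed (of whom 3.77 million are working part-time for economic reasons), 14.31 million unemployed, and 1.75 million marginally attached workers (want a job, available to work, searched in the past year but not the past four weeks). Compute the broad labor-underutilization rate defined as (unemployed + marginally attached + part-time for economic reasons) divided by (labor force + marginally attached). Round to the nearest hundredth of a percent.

Labor force = 180.55 + 14.31 = 194.86 million.
Numerator = 14.31 + 1.75 + 3.77 = 19.83 million.
Denominator = 194.86 + 1.75 = 196.61 million.
Broad rate = 19.83 / 196.61 = 10.09%.

Broad underutilization rate ≈ 10.09%.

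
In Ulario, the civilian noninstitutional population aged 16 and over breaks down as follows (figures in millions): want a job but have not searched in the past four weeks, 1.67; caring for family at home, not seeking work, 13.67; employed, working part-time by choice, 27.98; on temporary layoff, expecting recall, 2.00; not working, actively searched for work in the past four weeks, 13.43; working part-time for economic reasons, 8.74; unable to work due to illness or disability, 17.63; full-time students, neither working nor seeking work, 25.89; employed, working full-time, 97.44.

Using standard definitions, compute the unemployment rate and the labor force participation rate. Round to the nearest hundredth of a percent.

Employed = 27.98 + 8.74 + 97.44 = 134.16 million (anyone who worked, including part-time for economic reasons, counts as employed).
Unemployed = 2.00 + 13.43 = 15.43 million (jobless and actively searching, or on temporary layoff).
Labor force = 134.16 + 15.43 = 149.59 million.
Not in labor force = 1.67 + 13.67 + 17.63 + 25.89 = 58.86 million (those not working and not actively searching are outside the labor force — including those who want a job but have given up searching).
Civilian working-age population = 149.59 + 58.86 = 208.45 million.
Unemployment rate = 15.43 / 149.59 = 10.31%.
Labor force participation rate = 149.59 / 208.45 = 71.76%.

Unemployment rate ≈ 10.31%; labor force participation rate ≈ 71.76%.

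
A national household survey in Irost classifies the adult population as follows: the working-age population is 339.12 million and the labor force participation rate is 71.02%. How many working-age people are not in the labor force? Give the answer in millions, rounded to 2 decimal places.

About 98.28 million are not in the labor force.

Share not in the labor force = 1 − 0.7102 = 0.2898.
Not in labor force = 0.2898 × 339.12 ≈ 98.28 million.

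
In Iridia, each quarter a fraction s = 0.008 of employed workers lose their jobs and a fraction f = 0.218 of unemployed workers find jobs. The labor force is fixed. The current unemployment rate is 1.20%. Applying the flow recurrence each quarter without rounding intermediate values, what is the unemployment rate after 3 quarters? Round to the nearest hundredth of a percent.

With a fixed labor force, u_{t+1} = u_t + s·(1−u_t) − f·u_t = u_t·(1−s−f) + s.
Here 1−s−f = 0.774 and s = 0.008.
u_1 = 0.012000 × 0.774 + 0.008 = 0.017288.
u_2 = 0.017288 × 0.774 + 0.008 = 0.021381.
u_3 = 0.021381 × 0.774 + 0.008 = 0.024549.

Unemployment rate after three quarters ≈ 2.45%.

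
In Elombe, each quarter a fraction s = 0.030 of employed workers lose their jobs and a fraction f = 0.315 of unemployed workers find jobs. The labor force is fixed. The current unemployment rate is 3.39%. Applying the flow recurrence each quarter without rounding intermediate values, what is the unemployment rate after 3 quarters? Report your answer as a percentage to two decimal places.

Unemployment rate after three quarters ≈ 7.20%.

With a fixed labor force, u_{t+1} = u_t + s·(1−u_t) − f·u_t = u_t·(1−s−f) + s.
Here 1−s−f = 0.655 and s = 0.030.
u_1 = 0.033900 × 0.655 + 0.030 = 0.052205.
u_2 = 0.052205 × 0.655 + 0.030 = 0.064194.
u_3 = 0.064194 × 0.655 + 0.030 = 0.072047.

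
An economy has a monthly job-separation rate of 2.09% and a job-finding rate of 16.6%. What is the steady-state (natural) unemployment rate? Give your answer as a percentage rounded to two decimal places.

At steady state the flows balance: s·E = f·U, so U/(E+U) = s/(s+f).
u* = 2.09 / (2.09 + 16.6) = 2.09 / 18.69 = 11.18%.

Steady-state unemployment rate ≈ 11.18%.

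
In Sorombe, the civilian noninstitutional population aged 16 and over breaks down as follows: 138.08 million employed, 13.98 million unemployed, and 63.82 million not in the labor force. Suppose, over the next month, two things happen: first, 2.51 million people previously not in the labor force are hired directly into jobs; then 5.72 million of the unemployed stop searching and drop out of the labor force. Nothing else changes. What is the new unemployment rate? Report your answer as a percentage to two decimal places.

Initially, labor force = 138.08 + 13.98 = 152.06 million, so u = 13.98/152.06 = 9.19%.
After the first change, employed and labor force both rise by 2.51; unemployed unchanged → E = 140.59, U = 13.98, labor force = 154.57 million.
After the second change, unemployed and labor force both fall by 5.72 → E = 140.59, U = 8.26, labor force = 148.85 million.
New unemployment rate = 8.26 / 148.85 = 5.55%.

New unemployment rate ≈ 5.55%.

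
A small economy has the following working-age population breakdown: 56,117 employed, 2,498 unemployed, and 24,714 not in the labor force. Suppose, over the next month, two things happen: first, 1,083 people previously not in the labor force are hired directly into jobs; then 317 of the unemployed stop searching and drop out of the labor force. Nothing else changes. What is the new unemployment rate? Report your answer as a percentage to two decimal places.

New unemployment rate ≈ 3.67%.

Initially, labor force = 56,117 + 2,498 = 58,615, so u = 2,498/58,615 = 4.26%.
After the first change, employed and labor force both rise by 1,083; unemployed unchanged → E = 57,200, U = 2,498, labor force = 59,698.
After the second change, unemployed and labor force both fall by 317 → E = 57,200, U = 2,181, labor force = 59,381.
New unemployment rate = 2,181 / 59,381 = 3.67%.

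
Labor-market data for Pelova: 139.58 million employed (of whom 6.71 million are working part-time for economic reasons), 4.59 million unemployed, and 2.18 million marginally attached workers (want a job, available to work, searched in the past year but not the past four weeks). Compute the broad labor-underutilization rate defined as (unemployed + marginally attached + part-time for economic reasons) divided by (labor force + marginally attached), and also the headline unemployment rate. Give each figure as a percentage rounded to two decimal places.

Labor force = 139.58 + 4.59 = 144.17 million.
Numerator = 4.59 + 2.18 + 6.71 = 13.48 million.
Denominator = 144.17 + 2.18 = 146.35 million.
Broad rate = 13.48 / 146.35 = 9.21%.
Headline unemployment rate = 4.59 / 144.17 = 3.18%.

Broad underutilization rate ≈ 9.21%; headline unemployment rate ≈ 3.18%.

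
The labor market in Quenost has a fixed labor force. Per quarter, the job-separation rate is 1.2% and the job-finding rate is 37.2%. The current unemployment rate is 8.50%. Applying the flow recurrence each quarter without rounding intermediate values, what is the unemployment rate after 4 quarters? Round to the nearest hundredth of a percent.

Unemployment rate after four quarters ≈ 3.90%.

With a fixed labor force, u_{t+1} = u_t + s·(1−u_t) − f·u_t = u_t·(1−s−f) + s.
Here 1−s−f = 0.616 and s = 0.012.
u_1 = 0.085000 × 0.616 + 0.012 = 0.064360.
u_2 = 0.064360 × 0.616 + 0.012 = 0.051646.
u_3 = 0.051646 × 0.616 + 0.012 = 0.043814.
u_4 = 0.043814 × 0.616 + 0.012 = 0.038989.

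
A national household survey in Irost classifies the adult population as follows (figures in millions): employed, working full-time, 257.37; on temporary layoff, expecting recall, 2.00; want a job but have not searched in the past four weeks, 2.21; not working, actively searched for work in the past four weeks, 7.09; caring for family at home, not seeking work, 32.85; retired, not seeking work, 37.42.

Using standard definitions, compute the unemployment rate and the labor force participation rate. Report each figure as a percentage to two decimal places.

Unemployment rate ≈ 3.41%; labor force participation rate ≈ 78.62%.

Employed = 257.37 million.
Unemployed = 2.00 + 7.09 = 9.09 million (jobless and actively searching, or on temporary layoff).
Labor force = 257.37 + 9.09 = 266.46 million.
Not in labor force = 2.21 + 32.85 + 37.42 = 72.48 million (those not working and not actively searching are outside the labor force — including those who want a job but have given up searching).
Civilian working-age population = 266.46 + 72.48 = 338.94 million.
Unemployment rate = 9.09 / 266.46 = 3.41%.
Labor force participation rate = 266.46 / 338.94 = 78.62%.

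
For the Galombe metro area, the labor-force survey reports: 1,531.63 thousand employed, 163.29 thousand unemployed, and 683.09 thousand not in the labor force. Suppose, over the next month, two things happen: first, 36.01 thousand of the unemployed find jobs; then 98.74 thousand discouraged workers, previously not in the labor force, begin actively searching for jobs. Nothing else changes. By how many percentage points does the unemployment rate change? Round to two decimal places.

Initially, labor force = 1,531.63 + 163.29 = 1,694.92 thousand, so u = 163.29/1,694.92 = 9.63%.
After the first change, unemployed falls and employed rises by 36.01; labor force unchanged → E = 1,567.64, U = 127.28, labor force = 1,694.92 thousand.
After the second change, unemployed and labor force both rise by 98.74 → E = 1,567.64, U = 226.02, labor force = 1,793.66 thousand.
New unemployment rate = 226.02 / 1,793.66 = 12.60%.
Change = 12.60% − 9.63% = +2.97 percentage points.

The unemployment rate changes by +2.97 percentage points.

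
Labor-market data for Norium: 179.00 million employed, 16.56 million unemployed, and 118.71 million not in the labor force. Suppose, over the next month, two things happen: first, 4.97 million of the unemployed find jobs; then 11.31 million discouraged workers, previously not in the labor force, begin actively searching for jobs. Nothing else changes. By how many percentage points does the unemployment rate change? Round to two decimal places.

The unemployment rate changes by +2.60 percentage points.

Initially, labor force = 179.00 + 16.56 = 195.56 million, so u = 16.56/195.56 = 8.47%.
After the first change, unemployed falls and employed rises by 4.97; labor force unchanged → E = 183.97, U = 11.59, labor force = 195.56 million.
After the second change, unemployed and labor force both rise by 11.31 → E = 183.97, U = 22.90, labor force = 206.87 million.
New unemployment rate = 22.90 / 206.87 = 11.07%.
Change = 11.07% − 8.47% = +2.60 percentage points.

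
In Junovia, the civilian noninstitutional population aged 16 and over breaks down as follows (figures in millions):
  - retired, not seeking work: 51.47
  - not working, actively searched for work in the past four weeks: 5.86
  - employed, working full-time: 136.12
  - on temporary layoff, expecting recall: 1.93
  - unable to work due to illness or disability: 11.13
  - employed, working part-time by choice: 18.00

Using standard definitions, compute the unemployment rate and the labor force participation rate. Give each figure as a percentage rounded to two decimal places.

Employed = 136.12 + 18.00 = 154.12 million.
Unemployed = 5.86 + 1.93 = 7.79 million (jobless and actively searching, or on temporary layoff).
Labor force = 154.12 + 7.79 = 161.91 million.
Not in labor force = 51.47 + 11.13 = 62.60 million (those not working and not actively searching are outside the labor force).
Civilian working-age population = 161.91 + 62.60 = 224.51 million.
Unemployment rate = 7.79 / 161.91 = 4.81%.
Labor force participation rate = 161.91 / 224.51 = 72.12%.

Unemployment rate ≈ 4.81%; labor force participation rate ≈ 72.12%.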